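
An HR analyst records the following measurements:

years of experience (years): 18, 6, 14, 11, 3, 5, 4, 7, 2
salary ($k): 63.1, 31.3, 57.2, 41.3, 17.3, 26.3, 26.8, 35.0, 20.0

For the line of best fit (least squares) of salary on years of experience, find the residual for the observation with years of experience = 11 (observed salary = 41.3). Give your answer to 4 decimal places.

-3.3499

n = 9, Σx = 70, Σy = 318.3, Σxy = 3154.3, Σx² = 780
Sxx = Σx² − (Σx)²/n = 780 − 544.444444 = 235.555556
Sxy = Σxy − (Σx)(Σy)/n = 3154.3 − 2475.666667 = 678.633333
b = Sxy/Sxx = 678.633333/235.555556 = 2.880991
a = ȳ − b·x̄ = 35.366667 − 2.880991·7.777778 = 12.958962
ŷ(11) = 12.958962 + 2.880991·11 = 44.649858
residual = y − ŷ = 41.3 − 44.649858 = -3.349858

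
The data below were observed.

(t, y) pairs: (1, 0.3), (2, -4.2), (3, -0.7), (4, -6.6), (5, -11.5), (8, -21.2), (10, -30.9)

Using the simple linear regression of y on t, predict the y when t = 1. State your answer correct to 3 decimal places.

n = 7, Σx = 33, Σy = -74.8, Σxy = -572.7, Σx² = 219
Sxx = Σx² − (Σx)²/n = 219 − 155.571429 = 63.428571
Sxy = Σxy − (Σx)(Σy)/n = -572.7 − (-352.628571) = -220.071429
b = Sxy/Sxx = -220.071429/63.428571 = -3.469595
a = ȳ − b·x̄ = -10.685714 − (-3.469595)·4.714286 = 5.670946
ŷ(1) = a + b·1 = 5.670946 + (-3.469595)·1 = 2.201351

2.201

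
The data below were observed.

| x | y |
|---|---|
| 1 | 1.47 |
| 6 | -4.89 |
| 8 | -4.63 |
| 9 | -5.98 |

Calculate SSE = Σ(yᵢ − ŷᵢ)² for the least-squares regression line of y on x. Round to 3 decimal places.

2.647

n = 4, Σx = 24, Σy = -14.03, Σxy = -118.73, Σx² = 182, Σy² = 83.2703
Sxx = Σx² − (Σx)²/n = 182 − 144 = 38
Sxy = Σxy − (Σx)(Σy)/n = -118.73 − (-84.18) = -34.55
Syy = Σy² − (Σy)²/n = 83.2703 − 49.210225 = 34.060075
b = Sxy/Sxx = -34.55/38 = -0.909211
SSE = Syy − b·Sxy = 34.060075 − (-0.909211)·(-34.55) = 2.646851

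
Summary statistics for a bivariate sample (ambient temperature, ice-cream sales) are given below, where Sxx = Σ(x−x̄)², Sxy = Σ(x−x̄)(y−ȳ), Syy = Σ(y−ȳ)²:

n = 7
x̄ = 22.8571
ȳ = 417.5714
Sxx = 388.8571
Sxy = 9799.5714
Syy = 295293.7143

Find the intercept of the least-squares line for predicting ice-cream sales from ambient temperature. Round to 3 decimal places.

-158.449

b = Sxy/Sxx = 9799.5714/388.8571 = 25.200958
a = ȳ − b·x̄ = 417.5714 − 25.200958·22.8571 = -158.449414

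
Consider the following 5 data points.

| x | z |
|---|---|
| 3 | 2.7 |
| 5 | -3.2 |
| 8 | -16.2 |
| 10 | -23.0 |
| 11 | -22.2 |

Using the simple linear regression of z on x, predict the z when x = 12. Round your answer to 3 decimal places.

-28.016

n = 5, Σx = 37, Σy = -61.9, Σxy = -611.7, Σx² = 319
Sxx = Σx² − (Σx)²/n = 319 − 273.8 = 45.2
Sxy = Σxy − (Σx)(Σy)/n = -611.7 − (-458.06) = -153.64
b = Sxy/Sxx = -153.64/45.2 = -3.399115
a = ȳ − b·x̄ = -12.38 − (-3.399115)·7.4 = 12.773451
ŷ(12) = a + b·12 = 12.773451 + (-3.399115)·12 = -28.015929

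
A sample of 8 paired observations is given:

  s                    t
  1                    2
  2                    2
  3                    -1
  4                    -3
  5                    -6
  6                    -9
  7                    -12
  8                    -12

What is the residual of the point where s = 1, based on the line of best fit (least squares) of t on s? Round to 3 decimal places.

-1.250

n = 8, Σx = 36, Σy = -39, Σxy = -273, Σx² = 204
Sxx = Σx² − (Σx)²/n = 204 − 162 = 42
Sxy = Σxy − (Σx)(Σy)/n = -273 − (-175.5) = -97.5
b = Sxy/Sxx = -97.5/42 = -2.321429
a = ȳ − b·x̄ = -4.875 − (-2.321429)·4.5 = 5.571429
ŷ(1) = 5.571429 + (-2.321429)·1 = 3.25
residual = y − ŷ = 2 − 3.25 = -1.25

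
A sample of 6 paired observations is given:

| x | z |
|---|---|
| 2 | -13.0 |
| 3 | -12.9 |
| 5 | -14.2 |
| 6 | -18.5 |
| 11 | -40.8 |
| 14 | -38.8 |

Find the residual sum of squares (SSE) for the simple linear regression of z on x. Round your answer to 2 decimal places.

84.53

n = 6, Σx = 41, Σy = -138.2, Σxy = -1238.7, Σx² = 391, Σy² = 4049.38
Sxx = Σx² − (Σx)²/n = 391 − 280.166667 = 110.833333
Sxy = Σxy − (Σx)(Σy)/n = -1238.7 − (-944.366667) = -294.333333
Syy = Σy² − (Σy)²/n = 4049.38 − 3183.206667 = 866.173333
b = Sxy/Sxx = -294.333333/110.833333 = -2.655639
SSE = Syy − b·Sxy = 866.173333 − (-2.655639)·(-294.333333) = 84.530226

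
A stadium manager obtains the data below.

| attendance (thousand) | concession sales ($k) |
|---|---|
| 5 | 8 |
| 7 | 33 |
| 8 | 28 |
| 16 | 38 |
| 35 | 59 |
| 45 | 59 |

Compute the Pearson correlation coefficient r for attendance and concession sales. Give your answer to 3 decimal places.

n = 6, Σx = 116, Σy = 225, Σxy = 5823, Σx² = 3644, Σy² = 10343
Sxx = Σx² − (Σx)²/n = 3644 − 2242.666667 = 1401.333333
Sxy = Σxy − (Σx)(Σy)/n = 5823 − 4350 = 1473
Syy = Σy² − (Σy)²/n = 10343 − 8437.5 = 1905.5
r = Sxy/√(Sxx·Syy) = 1473/√(2670240.666667) = 1473/1634.087105 = 0.901421

0.901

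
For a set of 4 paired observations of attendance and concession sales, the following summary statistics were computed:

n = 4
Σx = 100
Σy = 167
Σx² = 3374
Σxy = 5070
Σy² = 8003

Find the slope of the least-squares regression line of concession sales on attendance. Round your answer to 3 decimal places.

Sxx = Σx² − (Σx)²/n = 3374 − 2500 = 874
Sxy = Σxy − (Σx)(Σy)/n = 5070 − 4175 = 895
b = Sxy/Sxx = 895/874 = 1.024027

1.024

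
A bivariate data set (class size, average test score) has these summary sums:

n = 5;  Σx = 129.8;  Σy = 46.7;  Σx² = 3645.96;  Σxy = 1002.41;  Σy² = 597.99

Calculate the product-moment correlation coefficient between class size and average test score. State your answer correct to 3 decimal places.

Sxx = Σx² − (Σx)²/n = 3645.96 − 3369.608 = 276.352
Sxy = Σxy − (Σx)(Σy)/n = 1002.41 − 1212.332 = -209.922
Syy = Σy² − (Σy)²/n = 597.99 − 436.178 = 161.812
r = Sxy/√(Sxx·Syy) = -209.922/√(44717.069824) = -209.922/211.464110 = -0.992707

-0.993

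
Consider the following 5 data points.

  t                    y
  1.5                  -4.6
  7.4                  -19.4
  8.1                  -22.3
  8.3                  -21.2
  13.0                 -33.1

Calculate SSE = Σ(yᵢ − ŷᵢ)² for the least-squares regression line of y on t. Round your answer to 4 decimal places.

1.5758

n = 5, Σx = 38.3, Σy = -100.6, Σxy = -937.35, Σx² = 360.51, Σy² = 2439.86
Sxx = Σx² − (Σx)²/n = 360.51 − 293.378 = 67.132
Sxy = Σxy − (Σx)(Σy)/n = -937.35 − (-770.596) = -166.754
Syy = Σy² − (Σy)²/n = 2439.86 − 2024.072 = 415.788
b = Sxy/Sxx = -166.754/67.132 = -2.483972
SSE = Syy − b·Sxy = 415.788 − (-2.483972)·(-166.754) = 1.575754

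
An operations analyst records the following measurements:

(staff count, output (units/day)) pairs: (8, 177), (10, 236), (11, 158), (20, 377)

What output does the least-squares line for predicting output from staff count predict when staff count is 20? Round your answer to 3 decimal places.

n = 4, Σx = 49, Σy = 948, Σxy = 13054, Σx² = 685
Sxx = Σx² − (Σx)²/n = 685 − 600.25 = 84.75
Sxy = Σxy − (Σx)(Σy)/n = 13054 − 11613 = 1441
b = Sxy/Sxx = 1441/84.75 = 17.002950
a = ȳ − b·x̄ = 237 − 17.002950·12.25 = 28.713864
ŷ(20) = a + b·20 = 28.713864 + 17.002950·20 = 368.772861

368.773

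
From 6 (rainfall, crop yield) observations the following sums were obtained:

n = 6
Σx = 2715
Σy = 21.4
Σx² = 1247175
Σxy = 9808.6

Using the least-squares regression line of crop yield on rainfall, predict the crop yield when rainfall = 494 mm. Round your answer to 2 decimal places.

3.85

Sxx = Σx² − (Σx)²/n = 1247175 − 1228537.5 = 18637.5
Sxy = Σxy − (Σx)(Σy)/n = 9808.6 − 9683.5 = 125.1
b = Sxy/Sxx = 125.1/18637.5 = 0.006712
a = ȳ − b·x̄ = 3.566667 − 0.006712·452.5 = 0.529363
ŷ(494) = a + b·494 = 0.529363 + 0.006712·494 = 3.845226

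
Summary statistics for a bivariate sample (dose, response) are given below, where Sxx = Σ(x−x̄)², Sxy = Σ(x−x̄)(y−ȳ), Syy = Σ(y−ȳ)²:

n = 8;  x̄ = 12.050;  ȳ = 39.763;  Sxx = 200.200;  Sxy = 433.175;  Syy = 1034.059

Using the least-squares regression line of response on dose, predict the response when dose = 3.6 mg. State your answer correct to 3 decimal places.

21.480

b = Sxy/Sxx = 433.175/200.2 = 2.163711
a = ȳ − b·x̄ = 39.763 − 2.163711·12.05 = 13.690279
ŷ(3.6) = a + b·3.6 = 13.690279 + 2.163711·3.6 = 21.479640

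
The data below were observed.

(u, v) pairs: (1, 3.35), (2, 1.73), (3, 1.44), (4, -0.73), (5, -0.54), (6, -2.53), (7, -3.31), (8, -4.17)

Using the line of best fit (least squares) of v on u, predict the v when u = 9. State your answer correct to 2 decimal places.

-5.39

n = 8, Σx = 36, Σy = -4.76, Σxy = -66.2, Σx² = 204
Sxx = Σx² − (Σx)²/n = 204 − 162 = 42
Sxy = Σxy − (Σx)(Σy)/n = -66.2 − (-21.42) = -44.78
b = Sxy/Sxx = -44.78/42 = -1.066190
a = ȳ − b·x̄ = -0.595 − (-1.066190)·4.5 = 4.202857
ŷ(9) = a + b·9 = 4.202857 + (-1.066190)·9 = -5.392857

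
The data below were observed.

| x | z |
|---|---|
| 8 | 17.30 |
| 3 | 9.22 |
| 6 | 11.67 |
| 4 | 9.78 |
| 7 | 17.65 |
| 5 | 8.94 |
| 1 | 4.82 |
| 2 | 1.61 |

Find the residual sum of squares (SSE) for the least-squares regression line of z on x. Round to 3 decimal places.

n = 8, Σx = 36, Σy = 80.99, Σxy = 451.49, Σx² = 204, Σy² = 1033.4063
Sxx = Σx² − (Σx)²/n = 204 − 162 = 42
Sxy = Σxy − (Σx)(Σy)/n = 451.49 − 364.455 = 87.035
Syy = Σy² − (Σy)²/n = 1033.4063 − 819.922513 = 213.483788
b = Sxy/Sxx = 87.035/42 = 2.072262
SSE = Syy − b·Sxy = 213.483788 − 2.072262·87.035 = 33.124473

33.124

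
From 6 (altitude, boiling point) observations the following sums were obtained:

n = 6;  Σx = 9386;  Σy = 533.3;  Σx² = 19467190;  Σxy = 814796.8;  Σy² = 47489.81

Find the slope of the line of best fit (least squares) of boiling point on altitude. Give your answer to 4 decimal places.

-0.0041

Sxx = Σx² − (Σx)²/n = 19467190 − 14682832.666667 = 4784357.333333
Sxy = Σxy − (Σx)(Σy)/n = 814796.8 − 834258.966667 = -19462.166667
b = Sxy/Sxx = -19462.166667/4784357.333333 = -0.004068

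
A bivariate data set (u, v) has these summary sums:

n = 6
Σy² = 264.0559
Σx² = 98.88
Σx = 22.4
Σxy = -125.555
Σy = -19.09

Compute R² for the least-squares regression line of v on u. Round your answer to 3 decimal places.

0.950

Sxx = Σx² − (Σx)²/n = 98.88 − 83.626667 = 15.253333
Sxy = Σxy − (Σx)(Σy)/n = -125.555 − (-71.269333) = -54.285667
Syy = Σy² − (Σy)²/n = 264.0559 − 60.738017 = 203.317883
R² = Sxy²/(Sxx·Syy) = (-54.285667)²/(15.253333·203.317883) = 0.950233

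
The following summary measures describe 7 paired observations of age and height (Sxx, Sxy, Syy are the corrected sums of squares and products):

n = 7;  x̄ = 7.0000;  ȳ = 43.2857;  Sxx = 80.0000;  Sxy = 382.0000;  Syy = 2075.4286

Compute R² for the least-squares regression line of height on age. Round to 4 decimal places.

R² = Sxy²/(Sxx·Syy) = (382)²/(80·2075.4286) = 0.878879

0.8789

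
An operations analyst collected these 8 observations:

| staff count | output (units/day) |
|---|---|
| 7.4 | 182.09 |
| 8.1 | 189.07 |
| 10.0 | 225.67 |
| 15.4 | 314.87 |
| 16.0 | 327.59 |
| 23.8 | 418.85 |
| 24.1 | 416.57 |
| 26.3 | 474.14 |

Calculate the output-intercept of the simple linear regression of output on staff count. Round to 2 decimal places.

n = 8, Σx = 131.1, Σy = 2548.85, Σxy = 47703.92, Σx² = 2552.47
Sxx = Σx² − (Σx)²/n = 2552.47 − 2148.40125 = 404.06875
Sxy = Σxy − (Σx)(Σy)/n = 47703.92 − 41769.279375 = 5934.640625
b = Sxy/Sxx = 5934.640625/404.06875 = 14.687205
a = ȳ − b·x̄ = 318.60625 − 14.687205·16.3875 = 77.919676

77.92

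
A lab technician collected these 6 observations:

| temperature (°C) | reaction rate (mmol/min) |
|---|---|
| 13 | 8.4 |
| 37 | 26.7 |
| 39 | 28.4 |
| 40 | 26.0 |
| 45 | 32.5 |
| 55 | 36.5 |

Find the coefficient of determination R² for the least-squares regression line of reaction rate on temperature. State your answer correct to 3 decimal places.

0.977

n = 6, Σx = 229, Σy = 158.5, Σxy = 6714.7, Σx² = 9709, Σy² = 4654.51
Sxx = Σx² − (Σx)²/n = 9709 − 8740.166667 = 968.833333
Sxy = Σxy − (Σx)(Σy)/n = 6714.7 − 6049.416667 = 665.283333
Syy = Σy² − (Σy)²/n = 4654.51 − 4187.041667 = 467.468333
R² = Sxy²/(Sxx·Syy) = (665.283333)²/(968.833333·467.468333) = 0.977264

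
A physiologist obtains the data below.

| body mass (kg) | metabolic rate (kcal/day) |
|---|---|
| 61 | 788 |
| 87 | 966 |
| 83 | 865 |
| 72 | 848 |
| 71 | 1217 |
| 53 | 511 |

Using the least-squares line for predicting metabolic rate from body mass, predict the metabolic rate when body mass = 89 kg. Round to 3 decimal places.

n = 6, Σx = 427, Σy = 5195, Σxy = 378451, Σx² = 31213
Sxx = Σx² − (Σx)²/n = 31213 − 30388.166667 = 824.833333
Sxy = Σxy − (Σx)(Σy)/n = 378451 − 369710.833333 = 8740.166667
b = Sxy/Sxx = 8740.166667/824.833333 = 10.596282
a = ȳ − b·x̄ = 865.833333 − 10.596282·71.166667 = 111.731259
ŷ(89) = a + b·89 = 111.731259 + 10.596282·89 = 1054.800364

1054.800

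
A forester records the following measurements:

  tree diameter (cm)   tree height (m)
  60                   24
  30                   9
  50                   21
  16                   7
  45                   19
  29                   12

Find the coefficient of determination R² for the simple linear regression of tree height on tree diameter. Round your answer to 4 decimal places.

0.9544

n = 6, Σx = 230, Σy = 92, Σxy = 4075, Σx² = 10122, Σy² = 1652
Sxx = Σx² − (Σx)²/n = 10122 − 8816.666667 = 1305.333333
Sxy = Σxy − (Σx)(Σy)/n = 4075 − 3526.666667 = 548.333333
Syy = Σy² − (Σy)²/n = 1652 − 1410.666667 = 241.333333
R² = Sxy²/(Sxx·Syy) = (548.333333)²/(1305.333333·241.333333) = 0.954444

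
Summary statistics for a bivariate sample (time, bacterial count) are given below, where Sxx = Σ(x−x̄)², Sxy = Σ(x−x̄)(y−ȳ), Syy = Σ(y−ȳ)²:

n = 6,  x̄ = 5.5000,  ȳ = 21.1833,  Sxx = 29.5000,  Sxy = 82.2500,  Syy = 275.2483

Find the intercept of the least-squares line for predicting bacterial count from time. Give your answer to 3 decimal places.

b = Sxy/Sxx = 82.25/29.5 = 2.788136
a = ȳ − b·x̄ = 21.1833 − 2.788136·5.5 = 5.848554

5.849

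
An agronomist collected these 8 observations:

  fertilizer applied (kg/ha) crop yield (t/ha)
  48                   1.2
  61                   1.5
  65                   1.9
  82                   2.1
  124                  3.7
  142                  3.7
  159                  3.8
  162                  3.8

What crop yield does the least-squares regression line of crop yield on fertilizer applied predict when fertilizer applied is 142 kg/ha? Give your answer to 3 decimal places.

3.585

n = 8, Σx = 843, Σy = 21.7, Σxy = 2648.8, Σx² = 104039
Sxx = Σx² − (Σx)²/n = 104039 − 88831.125 = 15207.875
Sxy = Σxy − (Σx)(Σy)/n = 2648.8 − 2286.6375 = 362.1625
b = Sxy/Sxx = 362.1625/15207.875 = 0.023814
a = ȳ − b·x̄ = 2.7125 − 0.023814·105.375 = 0.203085
ŷ(142) = a + b·142 = 0.203085 + 0.023814·142 = 3.584693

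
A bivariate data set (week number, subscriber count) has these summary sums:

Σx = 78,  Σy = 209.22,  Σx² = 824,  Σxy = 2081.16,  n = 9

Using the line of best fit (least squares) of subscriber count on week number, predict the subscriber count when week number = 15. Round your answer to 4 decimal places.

Sxx = Σx² − (Σx)²/n = 824 − 676 = 148
Sxy = Σxy − (Σx)(Σy)/n = 2081.16 − 1813.24 = 267.92
b = Sxy/Sxx = 267.92/148 = 1.810270
a = ȳ − b·x̄ = 23.246667 − 1.810270·8.666667 = 7.557658
ŷ(15) = a + b·15 = 7.557658 + 1.810270·15 = 34.711712

34.7117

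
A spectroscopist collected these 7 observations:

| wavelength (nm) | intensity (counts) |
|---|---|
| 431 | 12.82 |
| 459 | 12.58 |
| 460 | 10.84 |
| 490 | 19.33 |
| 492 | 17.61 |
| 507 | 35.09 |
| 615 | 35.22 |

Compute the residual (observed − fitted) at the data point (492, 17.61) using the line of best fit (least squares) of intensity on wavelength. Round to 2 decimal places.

n = 7, Σx = 3454, Σy = 143.49, Σxy = 73872.79, Σx² = 1725480
Sxx = Σx² − (Σx)²/n = 1725480 − 1704302.285714 = 21177.714286
Sxy = Σxy − (Σx)(Σy)/n = 73872.79 − 70802.065714 = 3070.724286
b = Sxy/Sxx = 3070.724286/21177.714286 = 0.144998
a = ȳ − b·x̄ = 20.498571 − 0.144998·493.428571 = -51.047540
ŷ(492) = -51.047540 + 0.144998·492 = 20.291432
residual = y − ŷ = 17.61 − 20.291432 = -2.681432

-2.68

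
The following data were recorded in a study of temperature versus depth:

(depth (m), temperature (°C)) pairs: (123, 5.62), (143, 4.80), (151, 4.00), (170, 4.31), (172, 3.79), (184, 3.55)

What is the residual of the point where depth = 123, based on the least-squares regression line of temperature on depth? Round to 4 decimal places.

n = 6, Σx = 943, Σy = 26.07, Σxy = 4019.44, Σx² = 150719
Sxx = Σx² − (Σx)²/n = 150719 − 148208.166667 = 2510.833333
Sxy = Σxy − (Σx)(Σy)/n = 4019.44 − 4097.335 = -77.895
b = Sxy/Sxx = -77.895/2510.833333 = -0.031024
a = ȳ − b·x̄ = 4.345 − (-0.031024)·157.166667 = 9.220870
ŷ(123) = 9.220870 + (-0.031024)·123 = 5.404972
residual = y − ŷ = 5.62 − 5.404972 = 0.215028

0.2150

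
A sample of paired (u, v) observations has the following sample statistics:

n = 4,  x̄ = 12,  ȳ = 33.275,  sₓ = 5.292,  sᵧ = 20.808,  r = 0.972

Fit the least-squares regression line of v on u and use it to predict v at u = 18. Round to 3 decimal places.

b = r · sᵧ/sₓ = 0.972 · 20.808/5.292 = 3.821878
a = ȳ − b·x̄ = 33.275 − 3.821878·12 = -12.587531
ŷ(18) = a + b·18 = -12.587531 + 3.821878·18 = 56.206265

56.206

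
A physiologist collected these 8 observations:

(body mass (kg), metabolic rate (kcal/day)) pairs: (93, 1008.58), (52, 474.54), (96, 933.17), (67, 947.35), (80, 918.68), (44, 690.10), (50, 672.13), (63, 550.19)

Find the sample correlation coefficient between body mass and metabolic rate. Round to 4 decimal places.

0.7704

n = 8, Σx = 545, Σy = 6194.74, Σxy = 443658.06, Σx² = 39863, Σy² = 5085378.8248
Sxx = Σx² − (Σx)²/n = 39863 − 37128.125 = 2734.875
Sxy = Σxy − (Σx)(Σy)/n = 443658.06 − 422016.6625 = 21641.3975
Syy = Σy² − (Σy)²/n = 5085378.8248 − 4796850.45845 = 288528.36635
r = Sxy/√(Sxx·Syy) = 21641.3975/√(789089015.921456) = 21641.3975/28090.728291 = 0.770411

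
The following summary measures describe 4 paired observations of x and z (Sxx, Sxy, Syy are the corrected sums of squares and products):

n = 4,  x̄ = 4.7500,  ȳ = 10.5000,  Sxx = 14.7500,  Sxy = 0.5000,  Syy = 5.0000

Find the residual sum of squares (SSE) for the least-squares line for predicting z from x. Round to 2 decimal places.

b = Sxy/Sxx = 0.5/14.75 = 0.033898
SSE = Syy − b·Sxy = 5 − 0.033898·0.5 = 4.983051

4.98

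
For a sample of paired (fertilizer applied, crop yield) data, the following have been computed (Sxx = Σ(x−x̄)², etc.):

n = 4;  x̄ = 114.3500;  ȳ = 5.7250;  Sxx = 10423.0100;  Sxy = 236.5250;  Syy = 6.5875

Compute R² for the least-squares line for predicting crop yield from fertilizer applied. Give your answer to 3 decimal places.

R² = Sxy²/(Sxx·Syy) = (236.525)²/(10423.01·6.5875) = 0.814780

0.815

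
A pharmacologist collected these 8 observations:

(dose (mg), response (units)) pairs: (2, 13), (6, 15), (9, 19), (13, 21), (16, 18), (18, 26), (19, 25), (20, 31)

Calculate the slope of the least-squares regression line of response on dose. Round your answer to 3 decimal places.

0.813

n = 8, Σx = 103, Σy = 168, Σxy = 2411, Σx² = 1631
Sxx = Σx² − (Σx)²/n = 1631 − 1326.125 = 304.875
Sxy = Σxy − (Σx)(Σy)/n = 2411 − 2163 = 248
b = Sxy/Sxx = 248/304.875 = 0.813448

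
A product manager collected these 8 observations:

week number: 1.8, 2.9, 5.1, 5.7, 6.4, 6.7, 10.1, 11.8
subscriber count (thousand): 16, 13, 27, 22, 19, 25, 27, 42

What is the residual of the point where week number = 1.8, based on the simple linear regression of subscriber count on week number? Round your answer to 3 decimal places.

2.552

n = 8, Σx = 50.5, Σy = 191, Σxy = 1387, Σx² = 397.25
Sxx = Σx² − (Σx)²/n = 397.25 − 318.78125 = 78.46875
Sxy = Σxy − (Σx)(Σy)/n = 1387 − 1205.6875 = 181.3125
b = Sxy/Sxx = 181.3125/78.46875 = 2.310633
a = ȳ − b·x̄ = 23.875 − 2.310633·6.3125 = 9.289128
ŷ(1.8) = 9.289128 + 2.310633·1.8 = 13.448268
residual = y − ŷ = 16 − 13.448268 = 2.551732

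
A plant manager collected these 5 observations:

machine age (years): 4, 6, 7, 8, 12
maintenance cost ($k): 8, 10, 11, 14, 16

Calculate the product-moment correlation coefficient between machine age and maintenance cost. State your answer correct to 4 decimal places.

n = 5, Σx = 37, Σy = 59, Σxy = 473, Σx² = 309, Σy² = 737
Sxx = Σx² − (Σx)²/n = 309 − 273.8 = 35.2
Sxy = Σxy − (Σx)(Σy)/n = 473 − 436.6 = 36.4
Syy = Σy² − (Σy)²/n = 737 − 696.2 = 40.8
r = Sxy/√(Sxx·Syy) = 36.4/√(1436.16) = 36.4/37.896702 = 0.960506

0.9605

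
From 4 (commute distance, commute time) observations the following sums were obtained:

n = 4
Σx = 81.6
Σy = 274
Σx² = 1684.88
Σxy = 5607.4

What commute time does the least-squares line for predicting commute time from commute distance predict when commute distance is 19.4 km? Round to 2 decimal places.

67.62

Sxx = Σx² − (Σx)²/n = 1684.88 − 1664.64 = 20.24
Sxy = Σxy − (Σx)(Σy)/n = 5607.4 − 5589.6 = 17.8
b = Sxy/Sxx = 17.8/20.24 = 0.879447
a = ȳ − b·x̄ = 68.5 − 0.879447·20.4 = 50.559289
ŷ(19.4) = a + b·19.4 = 50.559289 + 0.879447·19.4 = 67.620553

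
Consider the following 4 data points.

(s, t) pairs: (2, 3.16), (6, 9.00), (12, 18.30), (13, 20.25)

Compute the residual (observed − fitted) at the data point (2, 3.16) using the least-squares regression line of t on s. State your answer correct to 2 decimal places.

0.14

n = 4, Σx = 33, Σy = 50.71, Σxy = 543.17, Σx² = 353
Sxx = Σx² − (Σx)²/n = 353 − 272.25 = 80.75
Sxy = Σxy − (Σx)(Σy)/n = 543.17 − 418.3575 = 124.8125
b = Sxy/Sxx = 124.8125/80.75 = 1.545666
a = ȳ − b·x̄ = 12.6775 − 1.545666·8.25 = -0.074241
ŷ(2) = -0.074241 + 1.545666·2 = 3.017090
residual = y − ŷ = 3.16 − 3.017090 = 0.142910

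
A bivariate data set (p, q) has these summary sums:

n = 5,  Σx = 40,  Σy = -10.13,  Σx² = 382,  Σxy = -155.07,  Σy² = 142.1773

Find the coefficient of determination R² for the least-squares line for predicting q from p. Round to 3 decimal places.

0.727

Sxx = Σx² − (Σx)²/n = 382 − 320 = 62
Sxy = Σxy − (Σx)(Σy)/n = -155.07 − (-81.04) = -74.03
Syy = Σy² − (Σy)²/n = 142.1773 − 20.52338 = 121.65392
R² = Sxy²/(Sxx·Syy) = (-74.03)²/(62·121.65392) = 0.726604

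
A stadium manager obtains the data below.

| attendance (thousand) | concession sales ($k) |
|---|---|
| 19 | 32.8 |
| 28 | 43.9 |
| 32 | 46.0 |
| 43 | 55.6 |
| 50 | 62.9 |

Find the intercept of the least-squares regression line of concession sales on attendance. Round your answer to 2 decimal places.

n = 5, Σx = 172, Σy = 241.2, Σxy = 8860.2, Σx² = 6518
Sxx = Σx² − (Σx)²/n = 6518 − 5916.8 = 601.2
Sxy = Σxy − (Σx)(Σy)/n = 8860.2 − 8297.28 = 562.92
b = Sxy/Sxx = 562.92/601.2 = 0.936327
a = ȳ − b·x̄ = 48.24 − 0.936327·34.4 = 16.030339

16.03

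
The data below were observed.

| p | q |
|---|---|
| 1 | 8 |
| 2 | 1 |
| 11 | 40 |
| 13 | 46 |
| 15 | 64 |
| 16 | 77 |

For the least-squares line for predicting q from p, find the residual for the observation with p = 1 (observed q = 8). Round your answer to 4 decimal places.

7.2508

n = 6, Σx = 58, Σy = 236, Σxy = 3240, Σx² = 776
Sxx = Σx² − (Σx)²/n = 776 − 560.666667 = 215.333333
Sxy = Σxy − (Σx)(Σy)/n = 3240 − 2281.333333 = 958.666667
b = Sxy/Sxx = 958.666667/215.333333 = 4.452012
a = ȳ − b·x̄ = 39.333333 − 4.452012·9.666667 = -3.702786
ŷ(1) = -3.702786 + 4.452012·1 = 0.749226
residual = y − ŷ = 8 − 0.749226 = 7.250774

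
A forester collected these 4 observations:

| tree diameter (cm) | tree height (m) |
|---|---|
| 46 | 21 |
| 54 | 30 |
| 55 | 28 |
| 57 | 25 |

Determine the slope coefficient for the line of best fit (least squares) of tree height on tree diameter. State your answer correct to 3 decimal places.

n = 4, Σx = 212, Σy = 104, Σxy = 5551, Σx² = 11306
Sxx = Σx² − (Σx)²/n = 11306 − 11236 = 70
Sxy = Σxy − (Σx)(Σy)/n = 5551 − 5512 = 39
b = Sxy/Sxx = 39/70 = 0.557143

0.557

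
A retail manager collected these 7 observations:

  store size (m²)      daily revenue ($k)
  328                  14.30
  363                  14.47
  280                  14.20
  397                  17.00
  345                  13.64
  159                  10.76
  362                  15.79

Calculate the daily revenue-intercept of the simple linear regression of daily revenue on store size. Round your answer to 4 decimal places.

n = 7, Σx = 2234, Σy = 100.16, Σxy = 32800.63, Σx² = 750712
Sxx = Σx² − (Σx)²/n = 750712 − 712965.142857 = 37746.857143
Sxy = Σxy − (Σx)(Σy)/n = 32800.63 − 31965.348571 = 835.281429
b = Sxy/Sxx = 835.281429/37746.857143 = 0.022129
a = ȳ − b·x̄ = 14.308571 − 0.022129·319.142857 = 7.246418

7.2464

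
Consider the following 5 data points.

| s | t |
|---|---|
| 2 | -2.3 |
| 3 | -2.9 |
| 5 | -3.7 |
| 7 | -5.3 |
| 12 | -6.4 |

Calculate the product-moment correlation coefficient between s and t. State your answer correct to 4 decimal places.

-0.9728

n = 5, Σx = 29, Σy = -20.6, Σxy = -145.7, Σx² = 231, Σy² = 96.44
Sxx = Σx² − (Σx)²/n = 231 − 168.2 = 62.8
Sxy = Σxy − (Σx)(Σy)/n = -145.7 − (-119.48) = -26.22
Syy = Σy² − (Σy)²/n = 96.44 − 84.872 = 11.568
r = Sxy/√(Sxx·Syy) = -26.22/√(726.4704) = -26.22/26.953115 = -0.972800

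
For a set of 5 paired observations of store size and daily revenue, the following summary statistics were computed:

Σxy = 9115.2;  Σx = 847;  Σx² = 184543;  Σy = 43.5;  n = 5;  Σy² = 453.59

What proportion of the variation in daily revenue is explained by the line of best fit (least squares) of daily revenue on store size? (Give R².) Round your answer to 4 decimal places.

0.9884

Sxx = Σx² − (Σx)²/n = 184543 − 143481.8 = 41061.2
Sxy = Σxy − (Σx)(Σy)/n = 9115.2 − 7368.9 = 1746.3
Syy = Σy² − (Σy)²/n = 453.59 − 378.45 = 75.14
R² = Sxy²/(Sxx·Syy) = (1746.3)²/(41061.2·75.14) = 0.988405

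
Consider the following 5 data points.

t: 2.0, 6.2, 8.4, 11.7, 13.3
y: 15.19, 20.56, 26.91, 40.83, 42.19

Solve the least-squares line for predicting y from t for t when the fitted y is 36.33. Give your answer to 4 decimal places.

11.0746

n = 5, Σx = 41.6, Σy = 145.68, Σxy = 1422.734, Σx² = 426.78
Sxx = Σx² − (Σx)²/n = 426.78 − 346.112 = 80.668
Sxy = Σxy − (Σx)(Σy)/n = 1422.734 − 1212.0576 = 210.6764
b = Sxy/Sxx = 210.6764/80.668 = 2.611648
a = ȳ − b·x̄ = 29.136 − 2.611648·8.32 = 7.407091
Set a + b·x = 36.33: x = (36.33 − 7.407091) / 2.611648 = 11.074583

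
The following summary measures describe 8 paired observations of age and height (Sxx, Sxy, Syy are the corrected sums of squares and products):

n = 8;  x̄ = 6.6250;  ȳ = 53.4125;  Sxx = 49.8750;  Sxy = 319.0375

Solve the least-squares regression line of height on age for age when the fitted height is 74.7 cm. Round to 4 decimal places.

b = Sxy/Sxx = 319.0375/49.875 = 6.396742
a = ȳ − b·x̄ = 53.4125 − 6.396742·6.625 = 11.034085
Set a + b·x = 74.7: x = (74.7 − 11.034085) / 6.396742 = 9.952866

9.9529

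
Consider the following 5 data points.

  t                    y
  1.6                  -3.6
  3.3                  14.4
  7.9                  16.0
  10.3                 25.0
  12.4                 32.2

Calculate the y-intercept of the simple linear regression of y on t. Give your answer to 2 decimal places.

-2.60

n = 5, Σx = 35.5, Σy = 84, Σxy = 824.94, Σx² = 335.71
Sxx = Σx² − (Σx)²/n = 335.71 − 252.05 = 83.66
Sxy = Σxy − (Σx)(Σy)/n = 824.94 − 596.4 = 228.54
b = Sxy/Sxx = 228.54/83.66 = 2.731771
a = ȳ − b·x̄ = 16.8 − 2.731771·7.1 = -2.595577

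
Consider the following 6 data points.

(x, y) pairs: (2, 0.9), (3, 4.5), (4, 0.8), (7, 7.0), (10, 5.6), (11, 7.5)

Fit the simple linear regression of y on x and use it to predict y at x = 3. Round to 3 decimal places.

2.424

n = 6, Σx = 37, Σy = 26.3, Σxy = 206, Σx² = 299
Sxx = Σx² − (Σx)²/n = 299 − 228.166667 = 70.833333
Sxy = Σxy − (Σx)(Σy)/n = 206 − 162.183333 = 43.816667
b = Sxy/Sxx = 43.816667/70.833333 = 0.618588
a = ȳ − b·x̄ = 4.383333 − 0.618588·6.166667 = 0.568706
ŷ(3) = a + b·3 = 0.568706 + 0.618588·3 = 2.424471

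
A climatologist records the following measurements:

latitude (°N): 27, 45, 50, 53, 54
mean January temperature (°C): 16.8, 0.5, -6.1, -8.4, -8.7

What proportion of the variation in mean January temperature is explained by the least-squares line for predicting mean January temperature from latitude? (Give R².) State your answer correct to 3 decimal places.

0.996

n = 5, Σx = 229, Σy = -5.9, Σxy = -743.9, Σx² = 10979, Σy² = 465.95
Sxx = Σx² − (Σx)²/n = 10979 − 10488.2 = 490.8
Sxy = Σxy − (Σx)(Σy)/n = -743.9 − (-270.22) = -473.68
Syy = Σy² − (Σy)²/n = 465.95 − 6.962 = 458.988
R² = Sxy²/(Sxx·Syy) = (-473.68)²/(490.8·458.988) = 0.996011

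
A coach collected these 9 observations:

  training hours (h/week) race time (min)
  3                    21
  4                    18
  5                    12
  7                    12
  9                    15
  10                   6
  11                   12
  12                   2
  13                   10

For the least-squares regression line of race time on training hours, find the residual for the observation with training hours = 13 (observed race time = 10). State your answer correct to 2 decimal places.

n = 9, Σx = 74, Σy = 108, Σxy = 760, Σx² = 714
Sxx = Σx² − (Σx)²/n = 714 − 608.444444 = 105.555556
Sxy = Σxy − (Σx)(Σy)/n = 760 − 888 = -128
b = Sxy/Sxx = -128/105.555556 = -1.212632
a = ȳ − b·x̄ = 12 − (-1.212632)·8.222222 = 21.970526
ŷ(13) = 21.970526 + (-1.212632)·13 = 6.206316
residual = y − ŷ = 10 − 6.206316 = 3.793684

3.79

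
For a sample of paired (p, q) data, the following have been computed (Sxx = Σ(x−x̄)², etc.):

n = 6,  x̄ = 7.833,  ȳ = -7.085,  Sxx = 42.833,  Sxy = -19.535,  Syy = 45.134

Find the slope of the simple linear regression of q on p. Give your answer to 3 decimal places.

b = Sxy/Sxx = -19.535/42.833 = -0.456074

-0.456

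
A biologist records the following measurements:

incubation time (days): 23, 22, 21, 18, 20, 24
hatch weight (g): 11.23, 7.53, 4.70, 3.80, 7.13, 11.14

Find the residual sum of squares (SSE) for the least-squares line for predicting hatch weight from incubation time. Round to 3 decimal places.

10.971

n = 6, Σx = 128, Σy = 45.53, Σxy = 1001.01, Σx² = 2754, Σy² = 394.2803
Sxx = Σx² − (Σx)²/n = 2754 − 2730.666667 = 23.333333
Sxy = Σxy − (Σx)(Σy)/n = 1001.01 − 971.306667 = 29.703333
Syy = Σy² − (Σy)²/n = 394.2803 − 345.496817 = 48.783483
b = Sxy/Sxx = 29.703333/23.333333 = 1.273
SSE = Syy − b·Sxy = 48.783483 − 1.273·29.703333 = 10.97114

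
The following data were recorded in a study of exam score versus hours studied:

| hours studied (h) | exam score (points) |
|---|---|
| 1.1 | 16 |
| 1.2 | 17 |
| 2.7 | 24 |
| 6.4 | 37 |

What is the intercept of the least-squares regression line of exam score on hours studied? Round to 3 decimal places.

12.400

n = 4, Σx = 11.4, Σy = 94, Σxy = 339.6, Σx² = 50.9
Sxx = Σx² − (Σx)²/n = 50.9 − 32.49 = 18.41
Sxy = Σxy − (Σx)(Σy)/n = 339.6 − 267.9 = 71.7
b = Sxy/Sxx = 71.7/18.41 = 3.894622
a = ȳ − b·x̄ = 23.5 − 3.894622·2.85 = 12.400326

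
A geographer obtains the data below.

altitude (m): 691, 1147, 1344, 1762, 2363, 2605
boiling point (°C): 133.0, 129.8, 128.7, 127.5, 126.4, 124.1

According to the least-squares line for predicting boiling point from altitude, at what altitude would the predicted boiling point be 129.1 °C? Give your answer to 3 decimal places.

n = 6, Σx = 9912, Σy = 769.5, Σxy = 1260375.1, Σx² = 19073864
Sxx = Σx² − (Σx)²/n = 19073864 − 16374624 = 2699240
Sxy = Σxy − (Σx)(Σy)/n = 1260375.1 − 1271214 = -10838.9
b = Sxy/Sxx = -10838.9/2699240 = -0.004016
a = ȳ − b·x̄ = 128.25 − (-0.004016)·1652 = 134.883668
Set a + b·x = 129.1: x = (129.1 − 134.883668) / (-0.004016) = 1440.322247

1440.322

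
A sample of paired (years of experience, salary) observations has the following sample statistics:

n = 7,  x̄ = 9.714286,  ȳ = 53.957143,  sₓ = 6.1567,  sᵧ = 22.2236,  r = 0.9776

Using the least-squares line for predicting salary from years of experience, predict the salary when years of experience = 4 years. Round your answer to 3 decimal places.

33.793

b = r · sᵧ/sₓ = 0.9776 · 22.2236/6.1567 = 3.528805
a = ȳ − b·x̄ = 53.957143 − 3.528805·9.714286 = 19.677326
ŷ(4) = a + b·4 = 19.677326 + 3.528805·4 = 33.792544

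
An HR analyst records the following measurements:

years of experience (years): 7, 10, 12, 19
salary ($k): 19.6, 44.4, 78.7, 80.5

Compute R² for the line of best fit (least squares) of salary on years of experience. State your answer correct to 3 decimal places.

n = 4, Σx = 48, Σy = 223.2, Σxy = 3055.1, Σx² = 654, Σy² = 15029.46
Sxx = Σx² − (Σx)²/n = 654 − 576 = 78
Sxy = Σxy − (Σx)(Σy)/n = 3055.1 − 2678.4 = 376.7
Syy = Σy² − (Σy)²/n = 15029.46 − 12454.56 = 2574.9
R² = Sxy²/(Sxx·Syy) = (376.7)²/(78·2574.9) = 0.706539

0.707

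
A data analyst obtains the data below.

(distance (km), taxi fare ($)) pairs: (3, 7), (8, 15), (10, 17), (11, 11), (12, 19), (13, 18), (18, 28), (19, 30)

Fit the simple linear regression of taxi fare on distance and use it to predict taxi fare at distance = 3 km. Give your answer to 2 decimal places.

5.79

n = 8, Σx = 94, Σy = 145, Σxy = 1968, Σx² = 1292
Sxx = Σx² − (Σx)²/n = 1292 − 1104.5 = 187.5
Sxy = Σxy − (Σx)(Σy)/n = 1968 − 1703.75 = 264.25
b = Sxy/Sxx = 264.25/187.5 = 1.409333
a = ȳ − b·x̄ = 18.125 − 1.409333·11.75 = 1.565333
ŷ(3) = a + b·3 = 1.565333 + 1.409333·3 = 5.793333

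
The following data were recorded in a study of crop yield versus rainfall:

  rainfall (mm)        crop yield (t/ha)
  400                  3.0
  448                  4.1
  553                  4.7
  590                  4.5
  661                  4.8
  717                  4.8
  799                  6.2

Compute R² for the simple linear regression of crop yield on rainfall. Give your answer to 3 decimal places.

0.832

n = 7, Σx = 4168, Σy = 32.1, Σxy = 19859.1, Σx² = 2604024, Σy² = 152.67
Sxx = Σx² − (Σx)²/n = 2604024 − 2481746.285714 = 122277.714286
Sxy = Σxy − (Σx)(Σy)/n = 19859.1 − 19113.257143 = 745.842857
Syy = Σy² − (Σy)²/n = 152.67 − 147.201429 = 5.468571
R² = Sxy²/(Sxx·Syy) = (745.842857)²/(122277.714286·5.468571) = 0.831904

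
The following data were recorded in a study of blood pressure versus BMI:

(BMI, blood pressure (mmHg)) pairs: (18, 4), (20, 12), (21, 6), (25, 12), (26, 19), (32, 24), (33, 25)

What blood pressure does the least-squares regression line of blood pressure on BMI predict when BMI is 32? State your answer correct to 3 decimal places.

n = 7, Σx = 175, Σy = 102, Σxy = 2825, Σx² = 4579
Sxx = Σx² − (Σx)²/n = 4579 − 4375 = 204
Sxy = Σxy − (Σx)(Σy)/n = 2825 − 2550 = 275
b = Sxy/Sxx = 275/204 = 1.348039
a = ȳ − b·x̄ = 14.571429 − 1.348039·25 = -19.129552
ŷ(32) = a + b·32 = -19.129552 + 1.348039·32 = 24.007703

24.008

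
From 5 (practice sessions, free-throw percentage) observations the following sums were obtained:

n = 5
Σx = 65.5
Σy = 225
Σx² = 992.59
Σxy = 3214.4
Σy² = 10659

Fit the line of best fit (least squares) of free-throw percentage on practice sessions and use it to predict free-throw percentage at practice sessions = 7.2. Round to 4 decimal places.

Sxx = Σx² − (Σx)²/n = 992.59 − 858.05 = 134.54
Sxy = Σxy − (Σx)(Σy)/n = 3214.4 − 2947.5 = 266.9
b = Sxy/Sxx = 266.9/134.54 = 1.983797
a = ȳ − b·x̄ = 45 − 1.983797·13.1 = 19.012264
ŷ(7.2) = a + b·7.2 = 19.012264 + 1.983797·7.2 = 33.295600

33.2956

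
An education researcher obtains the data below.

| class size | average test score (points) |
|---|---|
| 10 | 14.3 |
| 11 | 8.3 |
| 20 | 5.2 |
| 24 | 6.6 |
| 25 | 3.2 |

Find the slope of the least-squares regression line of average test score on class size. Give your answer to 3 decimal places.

-0.496

n = 5, Σx = 90, Σy = 37.6, Σxy = 576.7, Σx² = 1822
Sxx = Σx² − (Σx)²/n = 1822 − 1620 = 202
Sxy = Σxy − (Σx)(Σy)/n = 576.7 − 676.8 = -100.1
b = Sxy/Sxx = -100.1/202 = -0.495545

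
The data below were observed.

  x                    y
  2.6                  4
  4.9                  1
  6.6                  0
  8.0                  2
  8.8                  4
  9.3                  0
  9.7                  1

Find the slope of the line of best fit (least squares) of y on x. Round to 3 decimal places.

n = 7, Σx = 49.9, Σy = 12, Σxy = 76.2, Σx² = 396.35
Sxx = Σx² − (Σx)²/n = 396.35 − 355.715714 = 40.634286
Sxy = Σxy − (Σx)(Σy)/n = 76.2 − 85.542857 = -9.342857
b = Sxy/Sxx = -9.342857/40.634286 = -0.229925

-0.230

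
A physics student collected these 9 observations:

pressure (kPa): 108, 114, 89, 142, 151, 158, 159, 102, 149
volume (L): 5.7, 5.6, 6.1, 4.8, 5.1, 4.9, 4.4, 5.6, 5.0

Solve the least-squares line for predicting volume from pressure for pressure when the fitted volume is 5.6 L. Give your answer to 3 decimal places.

111.188

n = 9, Σx = 1172, Σy = 47.2, Σxy = 6038.6, Σx² = 158396
Sxx = Σx² − (Σx)²/n = 158396 − 152620.444444 = 5775.555556
Sxy = Σxy − (Σx)(Σy)/n = 6038.6 − 6146.488889 = -107.888889
b = Sxy/Sxx = -107.888889/5775.555556 = -0.018680
a = ȳ − b·x̄ = 5.244444 − (-0.018680)·130.222222 = 7.677030
Set a + b·x = 5.6: x = (5.6 − 7.677030) / (-0.018680) = 111.188465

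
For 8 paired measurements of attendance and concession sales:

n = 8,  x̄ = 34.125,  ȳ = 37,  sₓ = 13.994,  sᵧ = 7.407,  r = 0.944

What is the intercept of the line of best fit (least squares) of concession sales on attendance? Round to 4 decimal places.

19.9492

b = r · sᵧ/sₓ = 0.944 · 7.407/13.994 = 0.499658
a = ȳ − b·x̄ = 37 − 0.499658·34.125 = 19.949186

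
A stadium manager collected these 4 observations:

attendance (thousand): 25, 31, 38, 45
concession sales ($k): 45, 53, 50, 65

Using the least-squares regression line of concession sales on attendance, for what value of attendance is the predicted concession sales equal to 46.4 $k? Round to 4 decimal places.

26.7001

n = 4, Σx = 139, Σy = 213, Σxy = 7593, Σx² = 5055
Sxx = Σx² − (Σx)²/n = 5055 − 4830.25 = 224.75
Sxy = Σxy − (Σx)(Σy)/n = 7593 − 7401.75 = 191.25
b = Sxy/Sxx = 191.25/224.75 = 0.850945
a = ȳ − b·x̄ = 53.25 − 0.850945·34.75 = 23.679644
Set a + b·x = 46.4: x = (46.4 − 23.679644) / 0.850945 = 26.700131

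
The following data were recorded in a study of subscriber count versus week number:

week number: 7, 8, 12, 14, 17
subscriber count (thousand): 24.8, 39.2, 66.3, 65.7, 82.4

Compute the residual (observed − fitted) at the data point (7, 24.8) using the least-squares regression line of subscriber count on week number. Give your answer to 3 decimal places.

-6.021

n = 5, Σx = 58, Σy = 278.4, Σxy = 3603.4, Σx² = 742
Sxx = Σx² − (Σx)²/n = 742 − 672.8 = 69.2
Sxy = Σxy − (Σx)(Σy)/n = 3603.4 − 3229.44 = 373.96
b = Sxy/Sxx = 373.96/69.2 = 5.404046
a = ȳ − b·x̄ = 55.68 − 5.404046·11.6 = -7.006936
ŷ(7) = -7.006936 + 5.404046·7 = 30.821387
residual = y − ŷ = 24.8 − 30.821387 = -6.021387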